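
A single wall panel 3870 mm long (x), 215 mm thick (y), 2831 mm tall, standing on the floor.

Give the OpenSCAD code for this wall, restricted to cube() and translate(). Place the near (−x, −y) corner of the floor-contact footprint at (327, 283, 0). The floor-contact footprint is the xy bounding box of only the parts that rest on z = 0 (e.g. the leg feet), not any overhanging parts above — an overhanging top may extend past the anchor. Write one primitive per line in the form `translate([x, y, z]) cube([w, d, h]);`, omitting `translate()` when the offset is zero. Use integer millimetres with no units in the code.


translate([327, 283, 0]) cube([3870, 215, 2831]);


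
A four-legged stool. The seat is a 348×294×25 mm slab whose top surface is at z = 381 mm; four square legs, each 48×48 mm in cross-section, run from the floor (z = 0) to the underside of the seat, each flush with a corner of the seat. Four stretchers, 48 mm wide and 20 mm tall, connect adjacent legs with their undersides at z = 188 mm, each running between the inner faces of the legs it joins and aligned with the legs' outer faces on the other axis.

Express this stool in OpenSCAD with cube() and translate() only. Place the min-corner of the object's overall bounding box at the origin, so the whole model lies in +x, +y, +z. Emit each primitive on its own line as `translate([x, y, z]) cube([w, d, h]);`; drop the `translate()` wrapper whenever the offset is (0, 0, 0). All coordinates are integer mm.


// leg_h = 381 - 25 = 356
// stretcher span = 348 - 2*48 = 252
translate([0, 0, 356]) cube([348, 294, 25]);
cube([48, 48, 356]);
translate([300, 0, 0]) cube([48, 48, 356]);
translate([0, 246, 0]) cube([48, 48, 356]);
translate([300, 246, 0]) cube([48, 48, 356]);
translate([48, 0, 188]) cube([252, 48, 20]);
translate([48, 246, 188]) cube([252, 48, 20]);
translate([0, 48, 188]) cube([48, 198, 20]);
translate([300, 48, 188]) cube([48, 198, 20]);


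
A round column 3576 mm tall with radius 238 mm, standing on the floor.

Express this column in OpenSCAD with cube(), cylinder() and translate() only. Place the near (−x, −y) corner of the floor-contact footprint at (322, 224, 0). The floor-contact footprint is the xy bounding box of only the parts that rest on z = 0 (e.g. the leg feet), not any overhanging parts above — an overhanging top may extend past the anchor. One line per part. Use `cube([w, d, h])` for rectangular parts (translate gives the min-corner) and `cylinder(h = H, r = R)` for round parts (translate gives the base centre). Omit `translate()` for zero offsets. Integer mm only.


translate([560, 462, 0]) cylinder(h = 3576, r = 238);


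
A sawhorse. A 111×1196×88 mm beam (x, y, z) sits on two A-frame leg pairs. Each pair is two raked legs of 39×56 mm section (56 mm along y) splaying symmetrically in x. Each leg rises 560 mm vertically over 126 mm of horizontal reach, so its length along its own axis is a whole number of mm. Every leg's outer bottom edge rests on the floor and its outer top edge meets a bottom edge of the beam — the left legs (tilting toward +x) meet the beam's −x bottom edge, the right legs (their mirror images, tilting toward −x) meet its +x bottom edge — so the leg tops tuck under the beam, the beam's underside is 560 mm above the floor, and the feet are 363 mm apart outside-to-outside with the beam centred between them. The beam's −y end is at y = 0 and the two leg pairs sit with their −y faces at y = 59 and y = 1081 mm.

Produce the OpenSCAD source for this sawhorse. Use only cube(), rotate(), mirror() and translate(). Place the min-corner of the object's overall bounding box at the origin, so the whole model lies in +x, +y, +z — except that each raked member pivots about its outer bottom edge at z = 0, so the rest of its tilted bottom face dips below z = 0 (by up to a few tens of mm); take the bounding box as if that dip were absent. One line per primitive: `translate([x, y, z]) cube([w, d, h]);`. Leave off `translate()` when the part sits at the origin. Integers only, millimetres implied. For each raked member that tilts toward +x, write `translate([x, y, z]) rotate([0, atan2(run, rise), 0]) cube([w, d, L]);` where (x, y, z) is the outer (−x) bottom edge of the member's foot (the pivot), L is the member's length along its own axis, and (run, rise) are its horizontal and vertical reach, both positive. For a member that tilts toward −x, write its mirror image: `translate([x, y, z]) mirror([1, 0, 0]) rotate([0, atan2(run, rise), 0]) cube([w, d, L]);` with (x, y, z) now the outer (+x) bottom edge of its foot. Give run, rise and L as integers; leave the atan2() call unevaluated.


// leg length = √(126² + 560²) = 574
// right-leg outer foot x = 2·126 + 111 = 363
// beam min-corner = (126, 0, 560)
translate([126, 0, 560]) cube([111, 1196, 88]);
translate([0, 59, 0]) rotate([0, atan2(126, 560), 0]) cube([39, 56, 574]);
translate([363, 59, 0]) mirror([1, 0, 0]) rotate([0, atan2(126, 560), 0]) cube([39, 56, 574]);
translate([0, 1081, 0]) rotate([0, atan2(126, 560), 0]) cube([39, 56, 574]);
translate([363, 1081, 0]) mirror([1, 0, 0]) rotate([0, atan2(126, 560), 0]) cube([39, 56, 574]);


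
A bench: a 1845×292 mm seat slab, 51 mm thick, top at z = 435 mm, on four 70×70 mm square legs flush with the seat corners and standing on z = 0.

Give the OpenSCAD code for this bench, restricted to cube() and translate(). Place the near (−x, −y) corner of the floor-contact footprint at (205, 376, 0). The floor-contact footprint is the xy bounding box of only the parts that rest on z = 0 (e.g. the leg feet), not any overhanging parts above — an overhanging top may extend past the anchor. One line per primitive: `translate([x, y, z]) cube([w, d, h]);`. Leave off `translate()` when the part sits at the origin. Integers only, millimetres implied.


translate([205, 376, 384]) cube([1845, 292, 51]);
translate([205, 376, 0]) cube([70, 70, 384]);
translate([205, 598, 0]) cube([70, 70, 384]);
translate([1980, 376, 0]) cube([70, 70, 384]);
translate([1980, 598, 0]) cube([70, 70, 384]);


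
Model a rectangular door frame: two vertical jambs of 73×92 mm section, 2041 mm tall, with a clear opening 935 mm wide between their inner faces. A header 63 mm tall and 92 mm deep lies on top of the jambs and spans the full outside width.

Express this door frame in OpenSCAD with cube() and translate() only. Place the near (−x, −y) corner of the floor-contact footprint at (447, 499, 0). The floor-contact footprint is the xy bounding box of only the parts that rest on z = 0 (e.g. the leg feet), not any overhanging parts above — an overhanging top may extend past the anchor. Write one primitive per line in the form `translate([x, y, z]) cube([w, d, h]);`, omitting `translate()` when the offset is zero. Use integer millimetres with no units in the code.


translate([447, 499, 0]) cube([73, 92, 2041]);
translate([1455, 499, 0]) cube([73, 92, 2041]);
translate([447, 499, 2041]) cube([1081, 92, 63]);


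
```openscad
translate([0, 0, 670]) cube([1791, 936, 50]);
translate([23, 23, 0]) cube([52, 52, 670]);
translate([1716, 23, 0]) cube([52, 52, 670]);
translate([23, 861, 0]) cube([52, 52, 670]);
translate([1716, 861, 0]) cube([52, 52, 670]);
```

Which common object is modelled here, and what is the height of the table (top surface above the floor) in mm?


A table. The table height is 720 mm.

A 1791×936×50 slab sits at z = 670 on four 52 mm square posts — a table. The top surface is at 670 + 50 = 720 mm.


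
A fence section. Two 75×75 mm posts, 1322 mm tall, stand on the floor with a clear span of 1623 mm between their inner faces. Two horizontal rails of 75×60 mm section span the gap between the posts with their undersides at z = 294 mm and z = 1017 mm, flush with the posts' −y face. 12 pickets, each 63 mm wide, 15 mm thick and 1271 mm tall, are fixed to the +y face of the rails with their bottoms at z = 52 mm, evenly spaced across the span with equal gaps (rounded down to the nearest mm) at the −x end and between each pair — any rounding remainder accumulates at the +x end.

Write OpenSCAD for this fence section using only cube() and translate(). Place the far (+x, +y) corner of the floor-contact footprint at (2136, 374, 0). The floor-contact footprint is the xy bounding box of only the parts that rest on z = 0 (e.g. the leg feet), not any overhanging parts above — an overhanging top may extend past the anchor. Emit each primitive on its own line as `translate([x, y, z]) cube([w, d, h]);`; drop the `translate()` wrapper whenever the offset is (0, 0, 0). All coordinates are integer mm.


translate([363, 299, 0]) cube([75, 75, 1322]);
translate([2061, 299, 0]) cube([75, 75, 1322]);
translate([438, 299, 294]) cube([1623, 75, 60]);
translate([438, 299, 1017]) cube([1623, 75, 60]);
translate([504, 374, 52]) cube([63, 15, 1271]);
translate([633, 374, 52]) cube([63, 15, 1271]);
translate([762, 374, 52]) cube([63, 15, 1271]);
translate([891, 374, 52]) cube([63, 15, 1271]);
translate([1020, 374, 52]) cube([63, 15, 1271]);
translate([1149, 374, 52]) cube([63, 15, 1271]);
translate([1278, 374, 52]) cube([63, 15, 1271]);
translate([1407, 374, 52]) cube([63, 15, 1271]);
translate([1536, 374, 52]) cube([63, 15, 1271]);
translate([1665, 374, 52]) cube([63, 15, 1271]);
translate([1794, 374, 52]) cube([63, 15, 1271]);
translate([1923, 374, 52]) cube([63, 15, 1271]);


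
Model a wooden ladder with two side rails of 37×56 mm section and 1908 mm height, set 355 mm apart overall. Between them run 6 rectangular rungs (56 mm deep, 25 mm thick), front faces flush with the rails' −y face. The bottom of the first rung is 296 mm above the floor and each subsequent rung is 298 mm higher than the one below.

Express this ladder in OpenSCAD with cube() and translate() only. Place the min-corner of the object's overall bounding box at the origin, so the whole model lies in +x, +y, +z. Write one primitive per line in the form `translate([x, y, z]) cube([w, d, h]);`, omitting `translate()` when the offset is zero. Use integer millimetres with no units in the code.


// rung span = 355 - 2*37 = 281
// rung[k] z = 296 + k*298
cube([37, 56, 1908]);
translate([318, 0, 0]) cube([37, 56, 1908]);
translate([37, 0, 296]) cube([281, 56, 25]);
translate([37, 0, 594]) cube([281, 56, 25]);
translate([37, 0, 892]) cube([281, 56, 25]);
translate([37, 0, 1190]) cube([281, 56, 25]);
translate([37, 0, 1488]) cube([281, 56, 25]);
translate([37, 0, 1786]) cube([281, 56, 25]);


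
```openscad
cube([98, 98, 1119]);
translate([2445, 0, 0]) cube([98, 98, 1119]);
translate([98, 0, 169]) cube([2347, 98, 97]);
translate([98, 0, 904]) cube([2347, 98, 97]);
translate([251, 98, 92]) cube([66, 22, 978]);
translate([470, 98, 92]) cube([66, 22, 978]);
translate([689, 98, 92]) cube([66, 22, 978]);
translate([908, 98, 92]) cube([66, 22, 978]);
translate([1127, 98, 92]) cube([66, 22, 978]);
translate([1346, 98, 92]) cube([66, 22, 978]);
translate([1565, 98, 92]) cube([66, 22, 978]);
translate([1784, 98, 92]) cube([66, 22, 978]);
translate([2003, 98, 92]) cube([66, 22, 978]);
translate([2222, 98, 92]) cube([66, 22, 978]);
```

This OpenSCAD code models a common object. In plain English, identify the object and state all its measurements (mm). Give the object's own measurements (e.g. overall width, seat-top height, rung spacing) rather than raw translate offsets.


A fence section. Two 98×98 mm posts, 1119 mm tall, stand on the floor with a clear span of 2347 mm between their inner faces. Two horizontal rails of 98×97 mm section span the gap between the posts with their undersides at z = 169 mm and z = 904 mm, flush with the posts' −y face. 10 pickets, each 66 mm wide, 22 mm thick and 978 mm tall, are fixed to the +y face of the rails with their bottoms at z = 92 mm, spaced across the span with a 153 mm gap after the −x post and between neighbouring pickets, with 157 mm left before the +x post.


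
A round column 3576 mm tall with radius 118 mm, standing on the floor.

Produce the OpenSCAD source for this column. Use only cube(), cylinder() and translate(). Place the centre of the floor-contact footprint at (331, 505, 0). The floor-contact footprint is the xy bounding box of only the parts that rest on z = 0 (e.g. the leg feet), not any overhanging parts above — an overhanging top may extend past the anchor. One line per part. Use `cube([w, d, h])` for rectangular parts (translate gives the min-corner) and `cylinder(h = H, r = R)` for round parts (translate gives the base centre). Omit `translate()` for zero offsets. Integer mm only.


translate([331, 505, 0]) cylinder(h = 3576, r = 118);


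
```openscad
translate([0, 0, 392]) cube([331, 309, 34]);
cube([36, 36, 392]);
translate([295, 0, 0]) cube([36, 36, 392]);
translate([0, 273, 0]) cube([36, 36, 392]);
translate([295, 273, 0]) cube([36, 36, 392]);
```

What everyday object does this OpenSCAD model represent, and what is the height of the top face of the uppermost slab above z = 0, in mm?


A stool. The seat height is 426 mm.

A 331×309×34 slab at z = 392 on four corner posts — a stool. The seat top is 392 + 34 = 426 mm.


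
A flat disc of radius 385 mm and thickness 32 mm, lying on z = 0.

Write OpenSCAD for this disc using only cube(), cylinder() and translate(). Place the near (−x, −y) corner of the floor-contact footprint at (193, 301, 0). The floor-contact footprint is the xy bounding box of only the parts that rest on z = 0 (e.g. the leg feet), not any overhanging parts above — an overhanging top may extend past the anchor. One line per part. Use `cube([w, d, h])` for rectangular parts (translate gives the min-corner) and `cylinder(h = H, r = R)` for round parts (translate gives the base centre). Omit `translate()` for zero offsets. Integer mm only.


translate([578, 686, 0]) cylinder(h = 32, r = 385);


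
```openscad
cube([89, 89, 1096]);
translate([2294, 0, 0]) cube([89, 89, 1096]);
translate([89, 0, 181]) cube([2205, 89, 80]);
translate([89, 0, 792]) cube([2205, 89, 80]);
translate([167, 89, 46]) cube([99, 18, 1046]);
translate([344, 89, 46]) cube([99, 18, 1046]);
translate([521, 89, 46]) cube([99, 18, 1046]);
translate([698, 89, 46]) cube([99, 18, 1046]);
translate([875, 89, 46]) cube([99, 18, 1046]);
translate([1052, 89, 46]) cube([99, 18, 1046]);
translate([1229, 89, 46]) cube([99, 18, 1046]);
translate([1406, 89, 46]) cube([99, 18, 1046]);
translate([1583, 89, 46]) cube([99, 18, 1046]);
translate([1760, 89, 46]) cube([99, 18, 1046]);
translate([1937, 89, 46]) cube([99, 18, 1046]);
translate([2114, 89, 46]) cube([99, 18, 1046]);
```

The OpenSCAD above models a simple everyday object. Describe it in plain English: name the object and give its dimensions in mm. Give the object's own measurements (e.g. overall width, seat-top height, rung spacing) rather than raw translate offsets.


A fence section. Two 89×89 mm posts, 1096 mm tall, stand on the floor with a clear span of 2205 mm between their inner faces. Two horizontal rails of 89×80 mm section span the gap between the posts with their undersides at z = 181 mm and z = 792 mm, flush with the posts' −y face. 12 pickets, each 99 mm wide, 18 mm thick and 1046 mm tall, are fixed to the +y face of the rails with their bottoms at z = 46 mm, spaced across the span with a 78 mm gap after the −x post and between neighbouring pickets, with 81 mm left before the +x post.


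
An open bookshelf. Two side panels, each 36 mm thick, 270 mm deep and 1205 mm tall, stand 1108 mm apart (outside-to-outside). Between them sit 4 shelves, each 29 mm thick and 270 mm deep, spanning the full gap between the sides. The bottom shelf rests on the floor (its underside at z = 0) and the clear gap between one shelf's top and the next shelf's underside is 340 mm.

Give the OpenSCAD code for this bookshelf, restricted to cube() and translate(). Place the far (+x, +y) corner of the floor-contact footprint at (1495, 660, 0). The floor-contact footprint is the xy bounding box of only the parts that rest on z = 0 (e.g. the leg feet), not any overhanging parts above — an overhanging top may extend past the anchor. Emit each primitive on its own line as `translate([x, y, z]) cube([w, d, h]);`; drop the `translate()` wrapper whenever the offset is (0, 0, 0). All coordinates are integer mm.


translate([387, 390, 0]) cube([36, 270, 1205]);
translate([1459, 390, 0]) cube([36, 270, 1205]);
translate([423, 390, 0]) cube([1036, 270, 29]);
translate([423, 390, 369]) cube([1036, 270, 29]);
translate([423, 390, 738]) cube([1036, 270, 29]);
translate([423, 390, 1107]) cube([1036, 270, 29]);


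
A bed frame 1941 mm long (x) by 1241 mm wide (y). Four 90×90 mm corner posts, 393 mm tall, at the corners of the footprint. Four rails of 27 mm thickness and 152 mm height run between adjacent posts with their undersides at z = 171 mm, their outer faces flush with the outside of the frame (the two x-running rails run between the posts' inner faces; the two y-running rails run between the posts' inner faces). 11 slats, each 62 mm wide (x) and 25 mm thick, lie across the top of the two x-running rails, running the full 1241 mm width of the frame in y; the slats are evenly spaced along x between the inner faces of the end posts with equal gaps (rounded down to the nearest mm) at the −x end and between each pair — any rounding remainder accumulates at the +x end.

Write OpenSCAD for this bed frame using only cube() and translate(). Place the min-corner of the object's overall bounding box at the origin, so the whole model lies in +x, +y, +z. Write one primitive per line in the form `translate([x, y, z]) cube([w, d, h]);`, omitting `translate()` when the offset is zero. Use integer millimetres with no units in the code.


// slat z = rail_z + rail_h = 171 + 152 = 323
// slat gap = ⌊(1761 − 11·62) / 12⌋ = 89
cube([90, 90, 393]);
translate([0, 1151, 0]) cube([90, 90, 393]);
translate([1851, 0, 0]) cube([90, 90, 393]);
translate([1851, 1151, 0]) cube([90, 90, 393]);
translate([90, 0, 171]) cube([1761, 27, 152]);
translate([90, 1214, 171]) cube([1761, 27, 152]);
translate([0, 90, 171]) cube([27, 1061, 152]);
translate([1914, 90, 171]) cube([27, 1061, 152]);
translate([179, 0, 323]) cube([62, 1241, 25]);
translate([330, 0, 323]) cube([62, 1241, 25]);
translate([481, 0, 323]) cube([62, 1241, 25]);
translate([632, 0, 323]) cube([62, 1241, 25]);
translate([783, 0, 323]) cube([62, 1241, 25]);
translate([934, 0, 323]) cube([62, 1241, 25]);
translate([1085, 0, 323]) cube([62, 1241, 25]);
translate([1236, 0, 323]) cube([62, 1241, 25]);
translate([1387, 0, 323]) cube([62, 1241, 25]);
translate([1538, 0, 323]) cube([62, 1241, 25]);
translate([1689, 0, 323]) cube([62, 1241, 25]);


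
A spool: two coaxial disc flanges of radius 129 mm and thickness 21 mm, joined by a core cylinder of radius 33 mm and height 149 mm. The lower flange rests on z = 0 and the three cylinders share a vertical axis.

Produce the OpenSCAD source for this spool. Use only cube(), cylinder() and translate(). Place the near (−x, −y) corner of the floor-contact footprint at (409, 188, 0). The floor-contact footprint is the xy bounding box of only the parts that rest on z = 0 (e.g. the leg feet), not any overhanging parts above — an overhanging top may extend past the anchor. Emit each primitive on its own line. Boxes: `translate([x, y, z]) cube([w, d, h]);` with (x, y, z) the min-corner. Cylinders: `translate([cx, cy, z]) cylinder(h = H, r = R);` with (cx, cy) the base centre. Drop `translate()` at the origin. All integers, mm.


translate([538, 317, 0]) cylinder(h = 21, r = 129);
translate([538, 317, 21]) cylinder(h = 149, r = 33);
translate([538, 317, 170]) cylinder(h = 21, r = 129);


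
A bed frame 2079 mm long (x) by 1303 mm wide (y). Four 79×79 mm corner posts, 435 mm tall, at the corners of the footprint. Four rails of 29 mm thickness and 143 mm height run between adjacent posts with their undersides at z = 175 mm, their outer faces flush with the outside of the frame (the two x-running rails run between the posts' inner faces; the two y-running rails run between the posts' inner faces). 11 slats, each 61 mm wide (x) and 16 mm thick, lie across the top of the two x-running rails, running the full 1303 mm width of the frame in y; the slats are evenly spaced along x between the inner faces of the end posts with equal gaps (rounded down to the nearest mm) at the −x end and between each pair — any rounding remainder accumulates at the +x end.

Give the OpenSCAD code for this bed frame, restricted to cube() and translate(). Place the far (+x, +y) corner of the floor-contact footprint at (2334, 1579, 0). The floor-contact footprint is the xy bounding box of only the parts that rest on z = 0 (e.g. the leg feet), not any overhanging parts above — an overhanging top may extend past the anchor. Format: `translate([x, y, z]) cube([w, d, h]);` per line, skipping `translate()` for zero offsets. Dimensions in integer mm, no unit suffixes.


translate([255, 276, 0]) cube([79, 79, 435]);
translate([255, 1500, 0]) cube([79, 79, 435]);
translate([2255, 276, 0]) cube([79, 79, 435]);
translate([2255, 1500, 0]) cube([79, 79, 435]);
translate([334, 276, 175]) cube([1921, 29, 143]);
translate([334, 1550, 175]) cube([1921, 29, 143]);
translate([255, 355, 175]) cube([29, 1145, 143]);
translate([2305, 355, 175]) cube([29, 1145, 143]);
translate([438, 276, 318]) cube([61, 1303, 16]);
translate([603, 276, 318]) cube([61, 1303, 16]);
translate([768, 276, 318]) cube([61, 1303, 16]);
translate([933, 276, 318]) cube([61, 1303, 16]);
translate([1098, 276, 318]) cube([61, 1303, 16]);
translate([1263, 276, 318]) cube([61, 1303, 16]);
translate([1428, 276, 318]) cube([61, 1303, 16]);
translate([1593, 276, 318]) cube([61, 1303, 16]);
translate([1758, 276, 318]) cube([61, 1303, 16]);
translate([1923, 276, 318]) cube([61, 1303, 16]);
translate([2088, 276, 318]) cube([61, 1303, 16]);


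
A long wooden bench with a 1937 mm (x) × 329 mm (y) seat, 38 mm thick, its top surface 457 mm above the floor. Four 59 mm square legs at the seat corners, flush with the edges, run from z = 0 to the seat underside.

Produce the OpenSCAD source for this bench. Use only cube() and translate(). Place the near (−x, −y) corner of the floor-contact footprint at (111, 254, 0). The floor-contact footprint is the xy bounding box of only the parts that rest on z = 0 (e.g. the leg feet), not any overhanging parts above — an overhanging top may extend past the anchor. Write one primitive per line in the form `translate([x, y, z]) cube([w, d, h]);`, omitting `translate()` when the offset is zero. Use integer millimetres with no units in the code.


// leg_h = 457 − 38 = 419
translate([111, 254, 419]) cube([1937, 329, 38]);
translate([111, 254, 0]) cube([59, 59, 419]);
translate([111, 524, 0]) cube([59, 59, 419]);
translate([1989, 254, 0]) cube([59, 59, 419]);
translate([1989, 524, 0]) cube([59, 59, 419]);


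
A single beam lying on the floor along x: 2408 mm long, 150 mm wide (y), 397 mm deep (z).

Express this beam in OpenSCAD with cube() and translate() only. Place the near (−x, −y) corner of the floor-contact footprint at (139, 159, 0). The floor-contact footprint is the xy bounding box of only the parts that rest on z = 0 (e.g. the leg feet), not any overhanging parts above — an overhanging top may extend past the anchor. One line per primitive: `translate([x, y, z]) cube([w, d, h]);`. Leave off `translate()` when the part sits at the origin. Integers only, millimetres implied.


translate([139, 159, 0]) cube([2408, 150, 397]);


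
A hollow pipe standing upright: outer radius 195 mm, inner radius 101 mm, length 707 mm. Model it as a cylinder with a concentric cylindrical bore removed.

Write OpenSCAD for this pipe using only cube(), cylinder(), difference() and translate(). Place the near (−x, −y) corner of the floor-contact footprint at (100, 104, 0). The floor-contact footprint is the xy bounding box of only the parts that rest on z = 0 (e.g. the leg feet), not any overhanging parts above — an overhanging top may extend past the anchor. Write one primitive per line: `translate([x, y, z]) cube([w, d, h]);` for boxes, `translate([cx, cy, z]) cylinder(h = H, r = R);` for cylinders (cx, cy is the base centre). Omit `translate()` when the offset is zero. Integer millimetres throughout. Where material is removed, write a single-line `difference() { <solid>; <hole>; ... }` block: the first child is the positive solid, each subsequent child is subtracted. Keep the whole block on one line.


difference() { translate([295, 299, 0]) cylinder(h = 707, r = 195); translate([295, 299, 0]) cylinder(h = 707, r = 101); }


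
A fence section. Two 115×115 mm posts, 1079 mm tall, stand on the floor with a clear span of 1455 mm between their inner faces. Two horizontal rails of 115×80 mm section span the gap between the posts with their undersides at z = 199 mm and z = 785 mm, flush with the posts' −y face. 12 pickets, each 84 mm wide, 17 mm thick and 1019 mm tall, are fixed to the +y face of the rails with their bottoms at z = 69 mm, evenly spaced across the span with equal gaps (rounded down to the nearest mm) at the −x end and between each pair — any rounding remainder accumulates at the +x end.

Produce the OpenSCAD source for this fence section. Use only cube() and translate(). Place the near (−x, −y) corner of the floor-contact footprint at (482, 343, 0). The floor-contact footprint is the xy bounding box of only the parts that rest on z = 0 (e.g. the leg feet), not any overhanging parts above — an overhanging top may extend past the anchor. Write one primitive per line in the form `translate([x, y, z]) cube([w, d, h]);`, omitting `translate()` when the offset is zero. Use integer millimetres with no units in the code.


translate([482, 343, 0]) cube([115, 115, 1079]);
translate([2052, 343, 0]) cube([115, 115, 1079]);
translate([597, 343, 199]) cube([1455, 115, 80]);
translate([597, 343, 785]) cube([1455, 115, 80]);
translate([631, 458, 69]) cube([84, 17, 1019]);
translate([749, 458, 69]) cube([84, 17, 1019]);
translate([867, 458, 69]) cube([84, 17, 1019]);
translate([985, 458, 69]) cube([84, 17, 1019]);
translate([1103, 458, 69]) cube([84, 17, 1019]);
translate([1221, 458, 69]) cube([84, 17, 1019]);
translate([1339, 458, 69]) cube([84, 17, 1019]);
translate([1457, 458, 69]) cube([84, 17, 1019]);
translate([1575, 458, 69]) cube([84, 17, 1019]);
translate([1693, 458, 69]) cube([84, 17, 1019]);
translate([1811, 458, 69]) cube([84, 17, 1019]);
translate([1929, 458, 69]) cube([84, 17, 1019]);


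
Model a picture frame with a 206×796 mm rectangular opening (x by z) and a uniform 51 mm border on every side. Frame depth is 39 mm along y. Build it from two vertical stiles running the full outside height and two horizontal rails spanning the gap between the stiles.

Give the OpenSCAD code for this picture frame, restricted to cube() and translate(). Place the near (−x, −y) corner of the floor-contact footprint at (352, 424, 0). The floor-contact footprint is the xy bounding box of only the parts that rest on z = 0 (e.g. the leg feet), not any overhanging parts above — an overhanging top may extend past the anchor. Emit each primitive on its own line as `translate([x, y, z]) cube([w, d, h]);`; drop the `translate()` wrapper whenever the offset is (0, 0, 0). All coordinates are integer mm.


translate([352, 424, 0]) cube([51, 39, 898]);
translate([609, 424, 0]) cube([51, 39, 898]);
translate([403, 424, 0]) cube([206, 39, 51]);
translate([403, 424, 847]) cube([206, 39, 51]);


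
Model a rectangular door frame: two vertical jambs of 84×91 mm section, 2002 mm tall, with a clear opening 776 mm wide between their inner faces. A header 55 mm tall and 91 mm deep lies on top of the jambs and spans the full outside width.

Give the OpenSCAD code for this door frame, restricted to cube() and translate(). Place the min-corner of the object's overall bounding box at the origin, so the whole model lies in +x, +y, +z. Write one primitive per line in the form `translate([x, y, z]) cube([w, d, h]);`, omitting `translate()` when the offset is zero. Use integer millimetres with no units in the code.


cube([84, 91, 2002]);
translate([860, 0, 0]) cube([84, 91, 2002]);
translate([0, 0, 2002]) cube([944, 91, 55]);


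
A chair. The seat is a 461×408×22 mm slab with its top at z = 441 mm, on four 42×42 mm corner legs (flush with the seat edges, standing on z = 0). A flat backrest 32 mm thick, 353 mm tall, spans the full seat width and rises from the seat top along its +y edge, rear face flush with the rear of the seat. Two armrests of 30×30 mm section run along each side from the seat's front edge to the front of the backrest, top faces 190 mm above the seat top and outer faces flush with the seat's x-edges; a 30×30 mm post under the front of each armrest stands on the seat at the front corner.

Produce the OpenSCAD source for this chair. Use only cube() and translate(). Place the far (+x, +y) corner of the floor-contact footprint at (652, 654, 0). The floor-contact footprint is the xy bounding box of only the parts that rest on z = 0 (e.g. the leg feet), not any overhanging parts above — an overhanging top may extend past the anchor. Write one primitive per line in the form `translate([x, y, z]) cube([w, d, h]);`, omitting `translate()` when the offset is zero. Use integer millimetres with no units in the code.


translate([191, 246, 419]) cube([461, 408, 22]);
translate([191, 246, 0]) cube([42, 42, 419]);
translate([610, 246, 0]) cube([42, 42, 419]);
translate([191, 612, 0]) cube([42, 42, 419]);
translate([610, 612, 0]) cube([42, 42, 419]);
translate([191, 622, 441]) cube([461, 32, 353]);
translate([191, 246, 601]) cube([30, 376, 30]);
translate([622, 246, 601]) cube([30, 376, 30]);
translate([191, 246, 441]) cube([30, 30, 160]);
translate([622, 246, 441]) cube([30, 30, 160]);


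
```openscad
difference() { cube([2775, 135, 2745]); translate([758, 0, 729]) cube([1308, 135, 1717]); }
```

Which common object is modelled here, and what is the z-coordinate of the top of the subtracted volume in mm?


A wall with a window opening. The window head height is 2446 mm.

A wall with a rectangular opening subtracted — a window. Sill at z = 729, opening 1717 mm tall, so the head is at 729 + 1717 = 2446 mm.


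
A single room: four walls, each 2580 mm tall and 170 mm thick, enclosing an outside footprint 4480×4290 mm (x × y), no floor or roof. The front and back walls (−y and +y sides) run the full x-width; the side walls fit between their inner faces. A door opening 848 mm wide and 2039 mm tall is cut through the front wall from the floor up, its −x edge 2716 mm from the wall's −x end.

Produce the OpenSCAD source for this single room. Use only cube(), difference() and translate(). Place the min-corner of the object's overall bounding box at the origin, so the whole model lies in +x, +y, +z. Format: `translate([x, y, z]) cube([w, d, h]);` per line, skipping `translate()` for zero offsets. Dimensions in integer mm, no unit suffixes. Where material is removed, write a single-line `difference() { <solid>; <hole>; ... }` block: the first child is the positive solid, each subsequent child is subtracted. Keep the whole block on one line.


difference() { cube([4480, 170, 2580]); translate([2716, 0, 0]) cube([848, 170, 2039]); }
translate([0, 4120, 0]) cube([4480, 170, 2580]);
translate([0, 170, 0]) cube([170, 3950, 2580]);
translate([4310, 170, 0]) cube([170, 3950, 2580]);


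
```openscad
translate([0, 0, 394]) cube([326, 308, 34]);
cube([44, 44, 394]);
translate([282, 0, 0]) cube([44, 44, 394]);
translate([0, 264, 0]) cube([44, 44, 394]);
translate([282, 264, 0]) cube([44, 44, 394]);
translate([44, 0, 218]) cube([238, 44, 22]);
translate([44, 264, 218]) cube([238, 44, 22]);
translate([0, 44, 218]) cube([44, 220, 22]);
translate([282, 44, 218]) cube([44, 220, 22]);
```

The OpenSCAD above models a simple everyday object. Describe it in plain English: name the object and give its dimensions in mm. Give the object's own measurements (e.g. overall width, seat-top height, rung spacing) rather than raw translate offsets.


A simple wooden stool: a rectangular seat 326 mm (x) by 308 mm (y), 34 mm thick, top face at z = 428 mm, on four square legs, each 44×44 mm in cross-section. The legs rest on z = 0, each flush with a corner of the seat. Four stretchers, 44 mm wide and 22 mm tall, connect adjacent legs with their undersides at z = 218 mm, each running between the inner faces of the legs it joins and aligned with the legs' outer faces on the other axis.


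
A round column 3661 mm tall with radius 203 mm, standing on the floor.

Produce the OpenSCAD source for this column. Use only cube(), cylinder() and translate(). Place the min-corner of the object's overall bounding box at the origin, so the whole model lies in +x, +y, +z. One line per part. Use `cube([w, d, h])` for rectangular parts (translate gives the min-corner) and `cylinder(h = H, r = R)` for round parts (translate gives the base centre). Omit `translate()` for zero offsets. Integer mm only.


translate([203, 203, 0]) cylinder(h = 3661, r = 203);


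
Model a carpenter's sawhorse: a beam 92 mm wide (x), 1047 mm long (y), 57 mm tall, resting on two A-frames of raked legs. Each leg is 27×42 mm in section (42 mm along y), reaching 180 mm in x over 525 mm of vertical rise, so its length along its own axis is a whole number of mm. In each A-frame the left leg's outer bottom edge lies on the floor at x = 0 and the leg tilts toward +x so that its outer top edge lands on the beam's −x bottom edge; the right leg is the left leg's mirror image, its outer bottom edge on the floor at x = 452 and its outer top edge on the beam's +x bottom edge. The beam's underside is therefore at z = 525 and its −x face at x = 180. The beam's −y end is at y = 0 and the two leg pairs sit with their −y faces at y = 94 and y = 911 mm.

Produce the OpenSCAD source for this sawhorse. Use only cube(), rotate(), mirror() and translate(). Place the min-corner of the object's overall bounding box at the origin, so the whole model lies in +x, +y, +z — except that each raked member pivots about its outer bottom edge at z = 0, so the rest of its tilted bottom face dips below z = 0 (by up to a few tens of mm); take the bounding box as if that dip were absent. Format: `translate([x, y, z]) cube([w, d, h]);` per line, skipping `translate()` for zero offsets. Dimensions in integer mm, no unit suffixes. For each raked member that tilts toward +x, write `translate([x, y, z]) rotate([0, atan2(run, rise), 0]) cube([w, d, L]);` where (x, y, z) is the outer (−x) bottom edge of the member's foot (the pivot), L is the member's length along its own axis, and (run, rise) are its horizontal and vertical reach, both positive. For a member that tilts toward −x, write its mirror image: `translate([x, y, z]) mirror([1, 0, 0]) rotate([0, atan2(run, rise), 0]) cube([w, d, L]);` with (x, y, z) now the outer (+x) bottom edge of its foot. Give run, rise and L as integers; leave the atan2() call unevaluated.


// leg length = √(180² + 525²) = 555
// right-leg outer foot x = 2·180 + 92 = 452
// beam min-corner = (180, 0, 525)
translate([180, 0, 525]) cube([92, 1047, 57]);
translate([0, 94, 0]) rotate([0, atan2(180, 525), 0]) cube([27, 42, 555]);
translate([452, 94, 0]) mirror([1, 0, 0]) rotate([0, atan2(180, 525), 0]) cube([27, 42, 555]);
translate([0, 911, 0]) rotate([0, atan2(180, 525), 0]) cube([27, 42, 555]);
translate([452, 911, 0]) mirror([1, 0, 0]) rotate([0, atan2(180, 525), 0]) cube([27, 42, 555]);


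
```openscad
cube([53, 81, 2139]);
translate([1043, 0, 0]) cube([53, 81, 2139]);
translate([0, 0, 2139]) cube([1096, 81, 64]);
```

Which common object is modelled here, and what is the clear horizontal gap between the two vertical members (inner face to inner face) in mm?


A door frame. The clear opening width is 990 mm.

Two 2139 mm tall posts with a header on top — a door frame. The left jamb is 53 mm wide at x = 0; the right jamb starts at x = 1043. The clear opening is 1043 − 53 = 990 mm.


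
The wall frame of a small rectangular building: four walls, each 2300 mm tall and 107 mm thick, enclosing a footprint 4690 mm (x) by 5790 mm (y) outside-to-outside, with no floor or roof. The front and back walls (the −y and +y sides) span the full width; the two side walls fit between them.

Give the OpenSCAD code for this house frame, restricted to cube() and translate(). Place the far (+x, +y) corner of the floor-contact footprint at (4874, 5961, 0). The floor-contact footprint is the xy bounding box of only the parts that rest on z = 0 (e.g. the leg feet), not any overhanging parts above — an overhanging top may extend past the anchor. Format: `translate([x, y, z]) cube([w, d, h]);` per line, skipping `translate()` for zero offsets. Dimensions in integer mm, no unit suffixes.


translate([184, 171, 0]) cube([4690, 107, 2300]);
translate([184, 5854, 0]) cube([4690, 107, 2300]);
translate([184, 278, 0]) cube([107, 5576, 2300]);
translate([4767, 278, 0]) cube([107, 5576, 2300]);


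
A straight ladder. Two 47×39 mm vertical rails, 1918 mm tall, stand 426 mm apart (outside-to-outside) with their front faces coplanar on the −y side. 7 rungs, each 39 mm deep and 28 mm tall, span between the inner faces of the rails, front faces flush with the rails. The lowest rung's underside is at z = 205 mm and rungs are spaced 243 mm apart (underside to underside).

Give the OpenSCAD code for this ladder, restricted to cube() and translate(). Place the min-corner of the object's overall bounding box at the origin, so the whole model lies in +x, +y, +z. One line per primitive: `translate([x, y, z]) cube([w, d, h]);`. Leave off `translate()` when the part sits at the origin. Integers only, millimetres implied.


// rung span = 426 - 2*47 = 332
// rung[k] z = 205 + k*243
cube([47, 39, 1918]);
translate([379, 0, 0]) cube([47, 39, 1918]);
translate([47, 0, 205]) cube([332, 39, 28]);
translate([47, 0, 448]) cube([332, 39, 28]);
translate([47, 0, 691]) cube([332, 39, 28]);
translate([47, 0, 934]) cube([332, 39, 28]);
translate([47, 0, 1177]) cube([332, 39, 28]);
translate([47, 0, 1420]) cube([332, 39, 28]);
translate([47, 0, 1663]) cube([332, 39, 28]);


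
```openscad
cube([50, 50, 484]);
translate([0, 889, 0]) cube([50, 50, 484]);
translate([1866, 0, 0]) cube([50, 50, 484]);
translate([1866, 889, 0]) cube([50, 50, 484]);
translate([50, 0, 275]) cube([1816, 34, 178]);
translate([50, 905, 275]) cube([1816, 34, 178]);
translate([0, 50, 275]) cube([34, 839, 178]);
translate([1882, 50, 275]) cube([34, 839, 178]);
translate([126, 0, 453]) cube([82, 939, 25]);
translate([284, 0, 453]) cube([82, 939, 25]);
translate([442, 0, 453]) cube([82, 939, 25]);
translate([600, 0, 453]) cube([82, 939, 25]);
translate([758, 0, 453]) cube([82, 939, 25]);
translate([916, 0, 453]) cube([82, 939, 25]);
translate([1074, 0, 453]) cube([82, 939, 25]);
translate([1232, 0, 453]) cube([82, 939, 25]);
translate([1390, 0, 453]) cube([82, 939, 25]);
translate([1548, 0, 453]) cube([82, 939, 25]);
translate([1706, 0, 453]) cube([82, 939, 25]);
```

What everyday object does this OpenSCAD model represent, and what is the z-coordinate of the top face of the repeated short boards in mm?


A bed frame. The slat-top height is 478 mm.

Four posts, four rails, and a row of slats — a bed frame. Slats sit on the rails at z = 275 + 178 = 453; with slat thickness 25, the top is 478 mm.


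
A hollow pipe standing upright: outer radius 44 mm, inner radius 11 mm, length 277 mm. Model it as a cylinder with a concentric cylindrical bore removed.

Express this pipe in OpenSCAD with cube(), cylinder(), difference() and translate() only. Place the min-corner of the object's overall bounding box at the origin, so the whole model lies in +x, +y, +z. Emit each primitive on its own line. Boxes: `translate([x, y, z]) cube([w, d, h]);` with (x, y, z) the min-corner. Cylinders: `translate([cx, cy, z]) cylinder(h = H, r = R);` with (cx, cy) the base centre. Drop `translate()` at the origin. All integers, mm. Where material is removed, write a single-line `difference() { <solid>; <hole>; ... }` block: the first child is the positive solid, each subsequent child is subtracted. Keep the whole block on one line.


difference() { translate([44, 44, 0]) cylinder(h = 277, r = 44); translate([44, 44, 0]) cylinder(h = 277, r = 11); }
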